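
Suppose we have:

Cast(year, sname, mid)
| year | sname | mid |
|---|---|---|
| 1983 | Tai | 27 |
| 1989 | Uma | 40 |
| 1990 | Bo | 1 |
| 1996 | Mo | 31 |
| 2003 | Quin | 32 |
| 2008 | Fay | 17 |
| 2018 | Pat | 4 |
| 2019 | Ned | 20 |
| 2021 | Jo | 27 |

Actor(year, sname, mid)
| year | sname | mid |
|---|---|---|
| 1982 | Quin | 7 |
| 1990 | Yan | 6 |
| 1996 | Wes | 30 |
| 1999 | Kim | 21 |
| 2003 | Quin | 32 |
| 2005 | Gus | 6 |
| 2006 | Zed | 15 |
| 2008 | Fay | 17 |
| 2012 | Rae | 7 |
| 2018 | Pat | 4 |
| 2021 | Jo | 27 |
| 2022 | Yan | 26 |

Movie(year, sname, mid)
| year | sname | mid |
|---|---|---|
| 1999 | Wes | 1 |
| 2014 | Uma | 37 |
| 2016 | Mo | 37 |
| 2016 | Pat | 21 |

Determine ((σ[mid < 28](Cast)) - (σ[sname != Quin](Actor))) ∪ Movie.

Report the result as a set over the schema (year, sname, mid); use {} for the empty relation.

{(1983, Tai, 27), (1990, Bo, 1), (1999, Wes, 1), (2014, Uma, 37), (2016, Mo, 37), (2016, Pat, 21), (2019, Ned, 20)}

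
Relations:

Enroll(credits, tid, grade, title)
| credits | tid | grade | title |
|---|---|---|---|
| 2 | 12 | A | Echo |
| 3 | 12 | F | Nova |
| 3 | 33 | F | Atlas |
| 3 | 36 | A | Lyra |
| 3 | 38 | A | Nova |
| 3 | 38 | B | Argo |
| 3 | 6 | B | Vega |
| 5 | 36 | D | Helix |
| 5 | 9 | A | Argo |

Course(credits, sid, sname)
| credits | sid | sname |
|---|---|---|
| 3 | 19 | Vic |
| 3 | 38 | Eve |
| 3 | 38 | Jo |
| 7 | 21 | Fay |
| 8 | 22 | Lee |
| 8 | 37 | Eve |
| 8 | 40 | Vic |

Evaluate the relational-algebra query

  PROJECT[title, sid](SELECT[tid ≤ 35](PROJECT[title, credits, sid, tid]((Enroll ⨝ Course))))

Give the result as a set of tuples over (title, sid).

{(Atlas, 19), (Atlas, 38), (Nova, 19), (Nova, 38), (Vega, 19), (Vega, 38)}

Enroll ⋈ Course (natural join on credits): {(3, 12, F, Nova, 19, Vic), (3, 12, F, Nova, 38, Eve), (3, 12, F, Nova, 38, Jo), (3, 33, F, Atlas, 19, Vic), (3, 33, F, Atlas, 38, Eve), (3, 33, F, Atlas, 38, Jo), (3, 36, A, Lyra, 19, Vic), (3, 36, A, Lyra, 38, Eve), (3, 36, A, Lyra, 38, Jo), (3, 38, A, Nova, 19, Vic), (3, 38, A, Nova, 38, Eve), (3, 38, A, Nova, 38, Jo), (3, 38, B, Argo, 19, Vic), (3, 38, B, Argo, 38, Eve), (3, 38, B, Argo, 38, Jo), (3, 6, B, Vega, 19, Vic), (3, 6, B, Vega, 38, Eve), (3, 6, B, Vega, 38, Jo)}
Keep only column(s) title, credits, sid, tid (6 duplicate(s) eliminated): {(Argo, 3, 19, 38), (Argo, 3, 38, 38), (Atlas, 3, 19, 33), (Atlas, 3, 38, 33), (Lyra, 3, 19, 36), (Lyra, 3, 38, 36), (Nova, 3, 19, 12), (Nova, 3, 19, 38), (Nova, 3, 38, 12), (Nova, 3, 38, 38), (Vega, 3, 19, 6), (Vega, 3, 38, 6)}
Apply σ_{tid ≤ 35}; surviving tuples: {(Atlas, 3, 19, 33), (Atlas, 3, 38, 33), (Nova, 3, 19, 12), (Nova, 3, 38, 12), (Vega, 3, 19, 6), (Vega, 3, 38, 6)}
Keep only column(s) title, sid: {(Atlas, 19), (Atlas, 38), (Nova, 19), (Nova, 38), (Vega, 19), (Vega, 38)}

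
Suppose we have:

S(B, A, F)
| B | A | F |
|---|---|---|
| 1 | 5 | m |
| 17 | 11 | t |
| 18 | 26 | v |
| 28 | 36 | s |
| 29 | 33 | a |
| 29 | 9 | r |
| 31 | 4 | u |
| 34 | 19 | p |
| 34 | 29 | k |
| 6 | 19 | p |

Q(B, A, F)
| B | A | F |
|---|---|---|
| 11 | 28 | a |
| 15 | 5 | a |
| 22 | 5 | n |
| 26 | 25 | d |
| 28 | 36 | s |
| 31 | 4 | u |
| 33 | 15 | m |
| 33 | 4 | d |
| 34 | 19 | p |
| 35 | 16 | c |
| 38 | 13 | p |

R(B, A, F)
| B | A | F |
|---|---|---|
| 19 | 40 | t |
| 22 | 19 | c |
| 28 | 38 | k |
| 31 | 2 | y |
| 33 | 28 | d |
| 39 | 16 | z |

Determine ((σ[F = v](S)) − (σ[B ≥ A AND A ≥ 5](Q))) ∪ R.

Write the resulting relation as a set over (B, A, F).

{(18, 26, v), (19, 40, t), (22, 19, c), (28, 38, k), (31, 2, y), (33, 28, d), (39, 16, z)}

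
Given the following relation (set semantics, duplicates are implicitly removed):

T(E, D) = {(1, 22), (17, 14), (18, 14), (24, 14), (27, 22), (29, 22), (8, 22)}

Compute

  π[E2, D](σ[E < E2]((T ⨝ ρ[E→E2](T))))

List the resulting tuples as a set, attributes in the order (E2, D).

ρ[E→E2]: schema becomes (E2, D); tuples unchanged.
T ⋈ ρ[E→E2](T) (natural join on D): {(1, 22, 1), (1, 22, 27), (1, 22, 29), (1, 22, 8), (17, 14, 17), (17, 14, 18), (17, 14, 24), (18, 14, 17), (18, 14, 18), (18, 14, 24), (24, 14, 17), (24, 14, 18), (24, 14, 24), (27, 22, 1), (27, 22, 27), (27, 22, 29), (27, 22, 8), (29, 22, 1), (29, 22, 27), (29, 22, 29), (29, 22, 8), (8, 22, 1), (8, 22, 27), (8, 22, 29), (8, 22, 8)}
Selection E < E2: {(1, 22, 27), (1, 22, 29), (1, 22, 8), (17, 14, 18), (17, 14, 24), (18, 14, 24), (27, 22, 29), (8, 22, 27), (8, 22, 29)}
Projecting to E2, D (4 duplicate(s) eliminated): {(18, 14), (24, 14), (27, 22), (29, 22), (8, 22)}

{(18, 14), (24, 14), (27, 22), (29, 22), (8, 22)}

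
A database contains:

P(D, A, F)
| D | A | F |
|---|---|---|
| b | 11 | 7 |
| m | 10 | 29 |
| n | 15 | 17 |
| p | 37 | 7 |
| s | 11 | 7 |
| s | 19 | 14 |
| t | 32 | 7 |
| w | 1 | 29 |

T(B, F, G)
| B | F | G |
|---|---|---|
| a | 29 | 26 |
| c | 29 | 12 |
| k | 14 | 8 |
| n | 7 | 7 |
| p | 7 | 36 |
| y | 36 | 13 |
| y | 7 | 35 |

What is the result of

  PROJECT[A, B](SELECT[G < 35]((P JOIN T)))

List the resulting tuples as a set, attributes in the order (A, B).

Natural join on F: {(b, 11, 7, n, 7), (b, 11, 7, p, 36), (b, 11, 7, y, 35), (m, 10, 29, a, 26), (m, 10, 29, c, 12), (p, 37, 7, n, 7), (p, 37, 7, p, 36), (p, 37, 7, y, 35), (s, 11, 7, n, 7), (s, 11, 7, p, 36), (s, 11, 7, y, 35), (s, 19, 14, k, 8), (t, 32, 7, n, 7), (t, 32, 7, p, 36), (t, 32, 7, y, 35), (w, 1, 29, a, 26), (w, 1, 29, c, 12)}
Apply σ_{G < 35}; surviving tuples: {(b, 11, 7, n, 7), (m, 10, 29, a, 26), (m, 10, 29, c, 12), (p, 37, 7, n, 7), (s, 11, 7, n, 7), (s, 19, 14, k, 8), (t, 32, 7, n, 7), (w, 1, 29, a, 26), (w, 1, 29, c, 12)}
Keep only column(s) A, B (1 duplicate(s) eliminated): {(1, a), (1, c), (10, a), (10, c), (11, n), (19, k), (32, n), (37, n)}

{(1, a), (1, c), (10, a), (10, c), (11, n), (19, k), (32, n), (37, n)}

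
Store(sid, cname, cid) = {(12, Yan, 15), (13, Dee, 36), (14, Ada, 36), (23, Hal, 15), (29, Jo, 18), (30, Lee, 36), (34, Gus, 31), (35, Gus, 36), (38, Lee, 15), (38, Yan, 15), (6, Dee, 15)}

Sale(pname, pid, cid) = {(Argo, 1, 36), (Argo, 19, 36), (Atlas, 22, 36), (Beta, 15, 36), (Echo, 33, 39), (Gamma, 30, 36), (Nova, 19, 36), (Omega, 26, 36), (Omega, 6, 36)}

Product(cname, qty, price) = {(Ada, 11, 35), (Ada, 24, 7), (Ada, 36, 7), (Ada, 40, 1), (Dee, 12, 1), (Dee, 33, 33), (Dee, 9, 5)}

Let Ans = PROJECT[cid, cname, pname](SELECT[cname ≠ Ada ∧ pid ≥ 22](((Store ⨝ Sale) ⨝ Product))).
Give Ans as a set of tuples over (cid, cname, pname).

Store ⋈ Sale (natural join on cid): {(13, Dee, 36, Argo, 1), (13, Dee, 36, Argo, 19), (13, Dee, 36, Atlas, 22), (13, Dee, 36, Beta, 15), (13, Dee, 36, Gamma, 30), (13, Dee, 36, Nova, 19), (13, Dee, 36, Omega, 26), (13, Dee, 36, Omega, 6), (14, Ada, 36, Argo, 1), (14, Ada, 36, Argo, 19), (14, Ada, 36, Atlas, 22), (14, Ada, 36, Beta, 15), (14, Ada, 36, Gamma, 30), (14, Ada, 36, Nova, 19), (14, Ada, 36, Omega, 26), (14, Ada, 36, Omega, 6), (30, Lee, 36, Argo, 1), (30, Lee, 36, Argo, 19), (30, Lee, 36, Atlas, 22), (30, Lee, 36, Beta, 15), (30, Lee, 36, Gamma, 30), (30, Lee, 36, Nova, 19), (30, Lee, 36, Omega, 26), (30, Lee, 36, Omega, 6), (35, Gus, 36, Argo, 1), (35, Gus, 36, Argo, 19), (35, Gus, 36, Atlas, 22), (35, Gus, 36, Beta, 15), (35, Gus, 36, Gamma, 30), (35, Gus, 36, Nova, 19), (35, Gus, 36, Omega, 26), (35, Gus, 36, Omega, 6)}
(Store ⨝ Sale) ⋈ Product (natural join on cname): {(13, Dee, 36, Argo, 1, 12, 1), (13, Dee, 36, Argo, 1, 33, 33), (13, Dee, 36, Argo, 1, 9, 5), (13, Dee, 36, Argo, 19, 12, 1), (13, Dee, 36, Argo, 19, 33, 33), (13, Dee, 36, Argo, 19, 9, 5), (13, Dee, 36, Atlas, 22, 12, 1), (13, Dee, 36, Atlas, 22, 33, 33), (13, Dee, 36, Atlas, 22, 9, 5), (13, Dee, 36, Beta, 15, 12, 1), (13, Dee, 36, Beta, 15, 33, 33), (13, Dee, 36, Beta, 15, 9, 5), (13, Dee, 36, Gamma, 30, 12, 1), (13, Dee, 36, Gamma, 30, 33, 33), (13, Dee, 36, Gamma, 30, 9, 5), (13, Dee, 36, Nova, 19, 12, 1), (13, Dee, 36, Nova, 19, 33, 33), (13, Dee, 36, Nova, 19, 9, 5), (13, Dee, 36, Omega, 26, 12, 1), (13, Dee, 36, Omega, 26, 33, 33), (13, Dee, 36, Omega, 26, 9, 5), (13, Dee, 36, Omega, 6, 12, 1), (13, Dee, 36, Omega, 6, 33, 33), (13, Dee, 36, Omega, 6, 9, 5), (14, Ada, 36, Argo, 1, 11, 35), (14, Ada, 36, Argo, 1, 24, 7), (14, Ada, 36, Argo, 1, 36, 7), (14, Ada, 36, Argo, 1, 40, 1), (14, Ada, 36, Argo, 19, 11, 35), (14, Ada, 36, Argo, 19, 24, 7), (14, Ada, 36, Argo, 19, 36, 7), (14, Ada, 36, Argo, 19, 40, 1), (14, Ada, 36, Atlas, 22, 11, 35), (14, Ada, 36, Atlas, 22, 24, 7), (14, Ada, 36, Atlas, 22, 36, 7), (14, Ada, 36, Atlas, 22, 40, 1), (14, Ada, 36, Beta, 15, 11, 35), (14, Ada, 36, Beta, 15, 24, 7), (14, Ada, 36, Beta, 15, 36, 7), (14, Ada, 36, Beta, 15, 40, 1), (14, Ada, 36, Gamma, 30, 11, 35), (14, Ada, 36, Gamma, 30, 24, 7), (14, Ada, 36, Gamma, 30, 36, 7), (14, Ada, 36, Gamma, 30, 40, 1), (14, Ada, 36, Nova, 19, 11, 35), (14, Ada, 36, Nova, 19, 24, 7), (14, Ada, 36, Nova, 19, 36, 7), (14, Ada, 36, Nova, 19, 40, 1), (14, Ada, 36, Omega, 26, 11, 35), (14, Ada, 36, Omega, 26, 24, 7), (14, Ada, 36, Omega, 26, 36, 7), (14, Ada, 36, Omega, 26, 40, 1), (14, Ada, 36, Omega, 6, 11, 35), (14, Ada, 36, Omega, 6, 24, 7), (14, Ada, 36, Omega, 6, 36, 7), (14, Ada, 36, Omega, 6, 40, 1)}
Selection cname ≠ Ada ∧ pid ≥ 22: {(13, Dee, 36, Atlas, 22, 12, 1), (13, Dee, 36, Atlas, 22, 33, 33), (13, Dee, 36, Atlas, 22, 9, 5), (13, Dee, 36, Gamma, 30, 12, 1), (13, Dee, 36, Gamma, 30, 33, 33), (13, Dee, 36, Gamma, 30, 9, 5), (13, Dee, 36, Omega, 26, 12, 1), (13, Dee, 36, Omega, 26, 33, 33), (13, Dee, 36, Omega, 26, 9, 5)}
π_{cid, cname, pname} gives {(36, Dee, Atlas), (36, Dee, Gamma), (36, Dee, Omega)} (6 duplicate(s) eliminated).

{(36, Dee, Atlas), (36, Dee, Gamma), (36, Dee, Omega)}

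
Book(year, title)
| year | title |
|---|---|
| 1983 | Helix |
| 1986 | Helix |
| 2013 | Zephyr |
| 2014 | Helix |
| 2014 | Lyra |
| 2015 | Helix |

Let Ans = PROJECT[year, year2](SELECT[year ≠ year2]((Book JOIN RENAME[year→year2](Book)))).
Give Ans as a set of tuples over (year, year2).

{(1983, 1986), (1983, 2014), (1983, 2015), (1986, 1983), (1986, 2014), (1986, 2015), (2014, 1983), (2014, 1986), (2014, 2015), (2015, 1983), (2015, 1986), (2015, 2014)}

ρ[year→year2]: schema becomes (year2, title); tuples unchanged.
Joining Book and RENAME[year→year2](Book) on title yields {(1983, Helix, 1983), (1983, Helix, 1986), (1983, Helix, 2014), (1983, Helix, 2015), (1986, Helix, 1983), (1986, Helix, 1986), (1986, Helix, 2014), (1986, Helix, 2015), (2013, Zephyr, 2013), (2014, Helix, 1983), (2014, Helix, 1986), (2014, Helix, 2014), (2014, Helix, 2015), (2014, Lyra, 2014), (2015, Helix, 1983), (2015, Helix, 1986), (2015, Helix, 2014), (2015, Helix, 2015)}.
Filtering on year ≠ year2 leaves {(1983, Helix, 1986), (1983, Helix, 2014), (1983, Helix, 2015), (1986, Helix, 1983), (1986, Helix, 2014), (1986, Helix, 2015), (2014, Helix, 1983), (2014, Helix, 1986), (2014, Helix, 2015), (2015, Helix, 1983), (2015, Helix, 1986), (2015, Helix, 2014)}.
π[year, year2]: project onto (year, year2) → {(1983, 1986), (1983, 2014), (1983, 2015), (1986, 1983), (1986, 2014), (1986, 2015), (2014, 1983), (2014, 1986), (2014, 2015), (2015, 1983), (2015, 1986), (2015, 2014)}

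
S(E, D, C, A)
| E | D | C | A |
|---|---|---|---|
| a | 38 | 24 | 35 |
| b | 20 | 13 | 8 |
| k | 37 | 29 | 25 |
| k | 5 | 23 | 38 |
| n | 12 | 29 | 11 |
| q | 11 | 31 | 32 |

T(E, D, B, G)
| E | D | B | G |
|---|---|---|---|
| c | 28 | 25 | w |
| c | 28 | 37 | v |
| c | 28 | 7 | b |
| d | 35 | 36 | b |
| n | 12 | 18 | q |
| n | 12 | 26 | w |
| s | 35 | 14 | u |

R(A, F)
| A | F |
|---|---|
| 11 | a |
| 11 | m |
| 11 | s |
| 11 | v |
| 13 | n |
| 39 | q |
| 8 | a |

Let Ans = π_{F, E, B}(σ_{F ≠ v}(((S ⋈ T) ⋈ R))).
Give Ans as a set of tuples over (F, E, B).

{(a, n, 18), (a, n, 26), (m, n, 18), (m, n, 26), (s, n, 18), (s, n, 26)}

S ⋈ T (natural join on E, D): {(n, 12, 29, 11, 18, q), (n, 12, 29, 11, 26, w)}
(S ⋈ T) ⋈ R (natural join on A): {(n, 12, 29, 11, 18, q, a), (n, 12, 29, 11, 18, q, m), (n, 12, 29, 11, 18, q, s), (n, 12, 29, 11, 18, q, v), (n, 12, 29, 11, 26, w, a), (n, 12, 29, 11, 26, w, m), (n, 12, 29, 11, 26, w, s), (n, 12, 29, 11, 26, w, v)}
Apply σ_{F ≠ v}; surviving tuples: {(n, 12, 29, 11, 18, q, a), (n, 12, 29, 11, 18, q, m), (n, 12, 29, 11, 18, q, s), (n, 12, 29, 11, 26, w, a), (n, 12, 29, 11, 26, w, m), (n, 12, 29, 11, 26, w, s)}
π[F, E, B]: project onto (F, E, B) → {(a, n, 18), (a, n, 26), (m, n, 18), (m, n, 26), (s, n, 18), (s, n, 26)}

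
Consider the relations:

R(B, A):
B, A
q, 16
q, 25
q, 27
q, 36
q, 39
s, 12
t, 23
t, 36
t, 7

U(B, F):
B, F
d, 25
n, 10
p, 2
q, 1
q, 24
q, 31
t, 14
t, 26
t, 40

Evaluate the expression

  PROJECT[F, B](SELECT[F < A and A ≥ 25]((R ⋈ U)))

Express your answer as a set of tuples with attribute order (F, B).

Natural join on B: {(q, 16, 1), (q, 16, 24), (q, 16, 31), (q, 25, 1), (q, 25, 24), (q, 25, 31), (q, 27, 1), (q, 27, 24), (q, 27, 31), (q, 36, 1), (q, 36, 24), (q, 36, 31), (q, 39, 1), (q, 39, 24), (q, 39, 31), (t, 23, 14), (t, 23, 26), (t, 23, 40), (t, 36, 14), (t, 36, 26), (t, 36, 40), (t, 7, 14), (t, 7, 26), (t, 7, 40)}
σ[F < A and A ≥ 25]: keep tuples satisfying F < A and A ≥ 25 → {(q, 25, 1), (q, 25, 24), (q, 27, 1), (q, 27, 24), (q, 36, 1), (q, 36, 24), (q, 36, 31), (q, 39, 1), (q, 39, 24), (q, 39, 31), (t, 36, 14), (t, 36, 26)}
Keep only column(s) F, B (7 duplicate(s) eliminated): {(1, q), (14, t), (24, q), (26, t), (31, q)}

{(1, q), (14, t), (24, q), (26, t), (31, q)}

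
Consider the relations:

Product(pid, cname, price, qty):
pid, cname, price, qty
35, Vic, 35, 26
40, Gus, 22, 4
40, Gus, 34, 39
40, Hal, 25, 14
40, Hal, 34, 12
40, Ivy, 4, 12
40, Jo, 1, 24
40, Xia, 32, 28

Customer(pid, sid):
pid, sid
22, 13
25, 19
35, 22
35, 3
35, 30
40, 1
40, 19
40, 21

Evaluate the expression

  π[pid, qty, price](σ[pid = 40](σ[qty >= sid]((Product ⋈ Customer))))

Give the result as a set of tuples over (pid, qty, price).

{(40, 12, 34), (40, 12, 4), (40, 14, 25), (40, 24, 1), (40, 28, 32), (40, 39, 34), (40, 4, 22)}

Product ⋈ Customer (natural join on pid): {(35, Vic, 35, 26, 22), (35, Vic, 35, 26, 3), (35, Vic, 35, 26, 30), (40, Gus, 22, 4, 1), (40, Gus, 22, 4, 19), (40, Gus, 22, 4, 21), (40, Gus, 34, 39, 1), (40, Gus, 34, 39, 19), (40, Gus, 34, 39, 21), (40, Hal, 25, 14, 1), (40, Hal, 25, 14, 19), (40, Hal, 25, 14, 21), (40, Hal, 34, 12, 1), (40, Hal, 34, 12, 19), (40, Hal, 34, 12, 21), (40, Ivy, 4, 12, 1), (40, Ivy, 4, 12, 19), (40, Ivy, 4, 12, 21), (40, Jo, 1, 24, 1), (40, Jo, 1, 24, 19), (40, Jo, 1, 24, 21), (40, Xia, 32, 28, 1), (40, Xia, 32, 28, 19), (40, Xia, 32, 28, 21)}
Selection qty >= sid: {(35, Vic, 35, 26, 22), (35, Vic, 35, 26, 3), (40, Gus, 22, 4, 1), (40, Gus, 34, 39, 1), (40, Gus, 34, 39, 19), (40, Gus, 34, 39, 21), (40, Hal, 25, 14, 1), (40, Hal, 34, 12, 1), (40, Ivy, 4, 12, 1), (40, Jo, 1, 24, 1), (40, Jo, 1, 24, 19), (40, Jo, 1, 24, 21), (40, Xia, 32, 28, 1), (40, Xia, 32, 28, 19), (40, Xia, 32, 28, 21)}
Selection pid = 40: {(40, Gus, 22, 4, 1), (40, Gus, 34, 39, 1), (40, Gus, 34, 39, 19), (40, Gus, 34, 39, 21), (40, Hal, 25, 14, 1), (40, Hal, 34, 12, 1), (40, Ivy, 4, 12, 1), (40, Jo, 1, 24, 1), (40, Jo, 1, 24, 19), (40, Jo, 1, 24, 21), (40, Xia, 32, 28, 1), (40, Xia, 32, 28, 19), (40, Xia, 32, 28, 21)}
π[pid, qty, price]: project onto (pid, qty, price) (6 duplicate(s) eliminated) → {(40, 12, 34), (40, 12, 4), (40, 14, 25), (40, 24, 1), (40, 28, 32), (40, 39, 34), (40, 4, 22)}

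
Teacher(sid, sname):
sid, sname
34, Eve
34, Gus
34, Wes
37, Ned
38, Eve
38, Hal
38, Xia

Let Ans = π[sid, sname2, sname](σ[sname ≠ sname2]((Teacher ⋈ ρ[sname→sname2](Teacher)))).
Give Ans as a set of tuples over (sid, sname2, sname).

ρ[sname→sname2]: schema becomes (sid, sname2); tuples unchanged.
Natural join on sid: {(34, Eve, Eve), (34, Eve, Gus), (34, Eve, Wes), (34, Gus, Eve), (34, Gus, Gus), (34, Gus, Wes), (34, Wes, Eve), (34, Wes, Gus), (34, Wes, Wes), (37, Ned, Ned), (38, Eve, Eve), (38, Eve, Hal), (38, Eve, Xia), (38, Hal, Eve), (38, Hal, Hal), (38, Hal, Xia), (38, Xia, Eve), (38, Xia, Hal), (38, Xia, Xia)}
Apply σ_{sname ≠ sname2}; surviving tuples: {(34, Eve, Gus), (34, Eve, Wes), (34, Gus, Eve), (34, Gus, Wes), (34, Wes, Eve), (34, Wes, Gus), (38, Eve, Hal), (38, Eve, Xia), (38, Hal, Eve), (38, Hal, Xia), (38, Xia, Eve), (38, Xia, Hal)}
π[sid, sname2, sname]: project onto (sid, sname2, sname) → {(34, Eve, Gus), (34, Eve, Wes), (34, Gus, Eve), (34, Gus, Wes), (34, Wes, Eve), (34, Wes, Gus), (38, Eve, Hal), (38, Eve, Xia), (38, Hal, Eve), (38, Hal, Xia), (38, Xia, Eve), (38, Xia, Hal)}

{(34, Eve, Gus), (34, Eve, Wes), (34, Gus, Eve), (34, Gus, Wes), (34, Wes, Eve), (34, Wes, Gus), (38, Eve, Hal), (38, Eve, Xia), (38, Hal, Eve), (38, Hal, Xia), (38, Xia, Eve), (38, Xia, Hal)}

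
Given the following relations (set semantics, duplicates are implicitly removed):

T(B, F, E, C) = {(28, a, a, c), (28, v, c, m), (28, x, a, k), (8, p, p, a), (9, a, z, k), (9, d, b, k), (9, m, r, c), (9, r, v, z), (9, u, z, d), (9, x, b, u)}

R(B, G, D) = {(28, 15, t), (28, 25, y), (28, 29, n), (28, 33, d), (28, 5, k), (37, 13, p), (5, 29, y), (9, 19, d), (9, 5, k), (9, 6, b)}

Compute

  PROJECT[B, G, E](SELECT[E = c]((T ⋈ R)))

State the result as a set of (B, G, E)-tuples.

{(28, 15, c), (28, 25, c), (28, 29, c), (28, 33, c), (28, 5, c)}

Natural join on B: {(28, a, a, c, 15, t), (28, a, a, c, 25, y), (28, a, a, c, 29, n), (28, a, a, c, 33, d), (28, a, a, c, 5, k), (28, v, c, m, 15, t), (28, v, c, m, 25, y), (28, v, c, m, 29, n), (28, v, c, m, 33, d), (28, v, c, m, 5, k), (28, x, a, k, 15, t), (28, x, a, k, 25, y), (28, x, a, k, 29, n), (28, x, a, k, 33, d), (28, x, a, k, 5, k), (9, a, z, k, 19, d), (9, a, z, k, 5, k), (9, a, z, k, 6, b), (9, d, b, k, 19, d), (9, d, b, k, 5, k), (9, d, b, k, 6, b), (9, m, r, c, 19, d), (9, m, r, c, 5, k), (9, m, r, c, 6, b), (9, r, v, z, 19, d), (9, r, v, z, 5, k), (9, r, v, z, 6, b), (9, u, z, d, 19, d), (9, u, z, d, 5, k), (9, u, z, d, 6, b), (9, x, b, u, 19, d), (9, x, b, u, 5, k), (9, x, b, u, 6, b)}
Apply σ_{E = c}; surviving tuples: {(28, v, c, m, 15, t), (28, v, c, m, 25, y), (28, v, c, m, 29, n), (28, v, c, m, 33, d), (28, v, c, m, 5, k)}
π[B, G, E]: project onto (B, G, E) → {(28, 15, c), (28, 25, c), (28, 29, c), (28, 33, c), (28, 5, c)}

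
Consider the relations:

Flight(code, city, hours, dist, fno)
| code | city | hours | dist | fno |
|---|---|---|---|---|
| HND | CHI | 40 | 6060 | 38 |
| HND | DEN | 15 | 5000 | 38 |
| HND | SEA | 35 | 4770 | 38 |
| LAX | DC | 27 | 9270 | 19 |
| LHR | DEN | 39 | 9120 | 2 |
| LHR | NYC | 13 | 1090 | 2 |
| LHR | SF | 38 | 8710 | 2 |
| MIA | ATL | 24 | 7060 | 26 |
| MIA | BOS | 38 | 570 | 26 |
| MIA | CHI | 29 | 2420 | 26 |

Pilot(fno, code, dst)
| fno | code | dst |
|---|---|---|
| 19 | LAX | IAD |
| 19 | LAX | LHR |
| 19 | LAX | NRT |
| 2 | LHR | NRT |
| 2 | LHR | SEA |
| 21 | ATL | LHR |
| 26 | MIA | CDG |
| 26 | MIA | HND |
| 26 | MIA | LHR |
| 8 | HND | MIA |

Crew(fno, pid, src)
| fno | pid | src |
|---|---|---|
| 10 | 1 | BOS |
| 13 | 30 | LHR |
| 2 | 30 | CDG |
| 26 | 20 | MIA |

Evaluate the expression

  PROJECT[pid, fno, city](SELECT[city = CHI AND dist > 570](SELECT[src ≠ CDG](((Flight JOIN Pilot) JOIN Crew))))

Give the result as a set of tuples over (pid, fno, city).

{(20, 26, CHI)}

Natural join on code, fno: {(LAX, DC, 27, 9270, 19, IAD), (LAX, DC, 27, 9270, 19, LHR), (LAX, DC, 27, 9270, 19, NRT), (LHR, DEN, 39, 9120, 2, NRT), (LHR, DEN, 39, 9120, 2, SEA), (LHR, NYC, 13, 1090, 2, NRT), (LHR, NYC, 13, 1090, 2, SEA), (LHR, SF, 38, 8710, 2, NRT), (LHR, SF, 38, 8710, 2, SEA), (MIA, ATL, 24, 7060, 26, CDG), (MIA, ATL, 24, 7060, 26, HND), (MIA, ATL, 24, 7060, 26, LHR), (MIA, BOS, 38, 570, 26, CDG), (MIA, BOS, 38, 570, 26, HND), (MIA, BOS, 38, 570, 26, LHR), (MIA, CHI, 29, 2420, 26, CDG), (MIA, CHI, 29, 2420, 26, HND), (MIA, CHI, 29, 2420, 26, LHR)}
Natural join on fno: {(LHR, DEN, 39, 9120, 2, NRT, 30, CDG), (LHR, DEN, 39, 9120, 2, SEA, 30, CDG), (LHR, NYC, 13, 1090, 2, NRT, 30, CDG), (LHR, NYC, 13, 1090, 2, SEA, 30, CDG), (LHR, SF, 38, 8710, 2, NRT, 30, CDG), (LHR, SF, 38, 8710, 2, SEA, 30, CDG), (MIA, ATL, 24, 7060, 26, CDG, 20, MIA), (MIA, ATL, 24, 7060, 26, HND, 20, MIA), (MIA, ATL, 24, 7060, 26, LHR, 20, MIA), (MIA, BOS, 38, 570, 26, CDG, 20, MIA), (MIA, BOS, 38, 570, 26, HND, 20, MIA), (MIA, BOS, 38, 570, 26, LHR, 20, MIA), (MIA, CHI, 29, 2420, 26, CDG, 20, MIA), (MIA, CHI, 29, 2420, 26, HND, 20, MIA), (MIA, CHI, 29, 2420, 26, LHR, 20, MIA)}
Selection src ≠ CDG: {(MIA, ATL, 24, 7060, 26, CDG, 20, MIA), (MIA, ATL, 24, 7060, 26, HND, 20, MIA), (MIA, ATL, 24, 7060, 26, LHR, 20, MIA), (MIA, BOS, 38, 570, 26, CDG, 20, MIA), (MIA, BOS, 38, 570, 26, HND, 20, MIA), (MIA, BOS, 38, 570, 26, LHR, 20, MIA), (MIA, CHI, 29, 2420, 26, CDG, 20, MIA), (MIA, CHI, 29, 2420, 26, HND, 20, MIA), (MIA, CHI, 29, 2420, 26, LHR, 20, MIA)}
Selection city = CHI AND dist > 570: {(MIA, CHI, 29, 2420, 26, CDG, 20, MIA), (MIA, CHI, 29, 2420, 26, HND, 20, MIA), (MIA, CHI, 29, 2420, 26, LHR, 20, MIA)}
π[pid, fno, city]: project onto (pid, fno, city) (2 duplicate(s) eliminated) → {(20, 26, CHI)}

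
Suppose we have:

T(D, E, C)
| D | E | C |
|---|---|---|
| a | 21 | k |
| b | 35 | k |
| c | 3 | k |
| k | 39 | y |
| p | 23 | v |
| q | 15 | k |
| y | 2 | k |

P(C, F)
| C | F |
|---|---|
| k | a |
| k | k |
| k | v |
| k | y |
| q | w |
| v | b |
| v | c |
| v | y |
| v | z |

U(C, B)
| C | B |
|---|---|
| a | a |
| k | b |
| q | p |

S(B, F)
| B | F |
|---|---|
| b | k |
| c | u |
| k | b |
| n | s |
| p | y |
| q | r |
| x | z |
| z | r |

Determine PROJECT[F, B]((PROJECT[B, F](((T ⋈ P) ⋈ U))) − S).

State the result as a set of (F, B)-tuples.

{(a, b), (v, b), (y, b)}

Joining T and P on C yields {(a, 21, k, a), (a, 21, k, k), (a, 21, k, v), (a, 21, k, y), (b, 35, k, a), (b, 35, k, k), (b, 35, k, v), (b, 35, k, y), (c, 3, k, a), (c, 3, k, k), (c, 3, k, v), (c, 3, k, y), (p, 23, v, b), (p, 23, v, c), (p, 23, v, y), (p, 23, v, z), (q, 15, k, a), (q, 15, k, k), (q, 15, k, v), (q, 15, k, y), (y, 2, k, a), (y, 2, k, k), (y, 2, k, v), (y, 2, k, y)}.
Joining (T ⋈ P) and U on C yields {(a, 21, k, a, b), (a, 21, k, k, b), (a, 21, k, v, b), (a, 21, k, y, b), (b, 35, k, a, b), (b, 35, k, k, b), (b, 35, k, v, b), (b, 35, k, y, b), (c, 3, k, a, b), (c, 3, k, k, b), (c, 3, k, v, b), (c, 3, k, y, b), (q, 15, k, a, b), (q, 15, k, k, b), (q, 15, k, v, b), (q, 15, k, y, b), (y, 2, k, a, b), (y, 2, k, k, b), (y, 2, k, v, b), (y, 2, k, y, b)}.
π[B, F]: project onto (B, F) (16 duplicate(s) eliminated) → {(b, a), (b, k), (b, v), (b, y)}
Set difference of the two operands is {(b, a), (b, v), (b, y)}.
π[F, B]: project onto (F, B) → {(a, b), (v, b), (y, b)}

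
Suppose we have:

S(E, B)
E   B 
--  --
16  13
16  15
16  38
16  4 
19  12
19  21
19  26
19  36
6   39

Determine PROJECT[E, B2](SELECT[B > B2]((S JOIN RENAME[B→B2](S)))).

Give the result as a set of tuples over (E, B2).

ρ[B→B2]: schema becomes (E, B2); tuples unchanged.
Joining S and RENAME[B→B2](S) on E yields {(16, 13, 13), (16, 13, 15), (16, 13, 38), (16, 13, 4), (16, 15, 13), (16, 15, 15), (16, 15, 38), (16, 15, 4), (16, 38, 13), (16, 38, 15), (16, 38, 38), (16, 38, 4), (16, 4, 13), (16, 4, 15), (16, 4, 38), (16, 4, 4), (19, 12, 12), (19, 12, 21), (19, 12, 26), (19, 12, 36), (19, 21, 12), (19, 21, 21), (19, 21, 26), (19, 21, 36), (19, 26, 12), (19, 26, 21), (19, 26, 26), (19, 26, 36), (19, 36, 12), (19, 36, 21), (19, 36, 26), (19, 36, 36), (6, 39, 39)}.
Filtering on B > B2 leaves {(16, 13, 4), (16, 15, 13), (16, 15, 4), (16, 38, 13), (16, 38, 15), (16, 38, 4), (19, 21, 12), (19, 26, 12), (19, 26, 21), (19, 36, 12), (19, 36, 21), (19, 36, 26)}.
Keep only column(s) E, B2 (6 duplicate(s) eliminated): {(16, 13), (16, 15), (16, 4), (19, 12), (19, 21), (19, 26)}

{(16, 13), (16, 15), (16, 4), (19, 12), (19, 21), (19, 26)}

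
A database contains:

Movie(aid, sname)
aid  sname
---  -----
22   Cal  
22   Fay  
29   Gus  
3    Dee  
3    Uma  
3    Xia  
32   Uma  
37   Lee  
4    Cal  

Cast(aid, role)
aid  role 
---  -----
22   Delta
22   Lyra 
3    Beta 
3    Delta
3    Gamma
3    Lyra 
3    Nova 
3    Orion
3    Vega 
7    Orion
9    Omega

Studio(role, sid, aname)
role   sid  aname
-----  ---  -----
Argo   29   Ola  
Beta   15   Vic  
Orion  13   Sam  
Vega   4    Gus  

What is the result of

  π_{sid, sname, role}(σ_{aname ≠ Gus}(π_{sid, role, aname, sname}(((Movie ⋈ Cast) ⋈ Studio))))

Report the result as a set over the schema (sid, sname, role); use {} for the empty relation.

Natural join on aid: {(22, Cal, Delta), (22, Cal, Lyra), (22, Fay, Delta), (22, Fay, Lyra), (3, Dee, Beta), (3, Dee, Delta), (3, Dee, Gamma), (3, Dee, Lyra), (3, Dee, Nova), (3, Dee, Orion), (3, Dee, Vega), (3, Uma, Beta), (3, Uma, Delta), (3, Uma, Gamma), (3, Uma, Lyra), (3, Uma, Nova), (3, Uma, Orion), (3, Uma, Vega), (3, Xia, Beta), (3, Xia, Delta), (3, Xia, Gamma), (3, Xia, Lyra), (3, Xia, Nova), (3, Xia, Orion), (3, Xia, Vega)}
Natural join on role: {(3, Dee, Beta, 15, Vic), (3, Dee, Orion, 13, Sam), (3, Dee, Vega, 4, Gus), (3, Uma, Beta, 15, Vic), (3, Uma, Orion, 13, Sam), (3, Uma, Vega, 4, Gus), (3, Xia, Beta, 15, Vic), (3, Xia, Orion, 13, Sam), (3, Xia, Vega, 4, Gus)}
Keep only column(s) sid, role, aname, sname: {(13, Orion, Sam, Dee), (13, Orion, Sam, Uma), (13, Orion, Sam, Xia), (15, Beta, Vic, Dee), (15, Beta, Vic, Uma), (15, Beta, Vic, Xia), (4, Vega, Gus, Dee), (4, Vega, Gus, Uma), (4, Vega, Gus, Xia)}
Filtering on aname ≠ Gus leaves {(13, Orion, Sam, Dee), (13, Orion, Sam, Uma), (13, Orion, Sam, Xia), (15, Beta, Vic, Dee), (15, Beta, Vic, Uma), (15, Beta, Vic, Xia)}.
Keep only column(s) sid, sname, role: {(13, Dee, Orion), (13, Uma, Orion), (13, Xia, Orion), (15, Dee, Beta), (15, Uma, Beta), (15, Xia, Beta)}

{(13, Dee, Orion), (13, Uma, Orion), (13, Xia, Orion), (15, Dee, Beta), (15, Uma, Beta), (15, Xia, Beta)}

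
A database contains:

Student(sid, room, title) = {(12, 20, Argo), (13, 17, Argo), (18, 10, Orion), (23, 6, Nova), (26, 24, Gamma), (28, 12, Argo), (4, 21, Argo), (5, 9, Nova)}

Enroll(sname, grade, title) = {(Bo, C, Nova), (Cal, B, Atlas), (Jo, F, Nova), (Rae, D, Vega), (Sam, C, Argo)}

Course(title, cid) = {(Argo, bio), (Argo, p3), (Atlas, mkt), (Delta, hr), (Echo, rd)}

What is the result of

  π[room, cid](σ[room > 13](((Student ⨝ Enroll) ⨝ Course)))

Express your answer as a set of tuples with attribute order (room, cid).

{(17, bio), (17, p3), (20, bio), (20, p3), (21, bio), (21, p3)}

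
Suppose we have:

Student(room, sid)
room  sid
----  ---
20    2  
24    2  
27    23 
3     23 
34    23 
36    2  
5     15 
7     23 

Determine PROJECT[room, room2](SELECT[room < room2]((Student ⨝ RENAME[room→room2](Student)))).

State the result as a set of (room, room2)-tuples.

{(20, 24), (20, 36), (24, 36), (27, 34), (3, 27), (3, 34), (3, 7), (7, 27), (7, 34)}

ρ[room→room2]: schema becomes (room2, sid); tuples unchanged.
Student ⋈ RENAME[room→room2](Student) (natural join on sid): {(20, 2, 20), (20, 2, 24), (20, 2, 36), (24, 2, 20), (24, 2, 24), (24, 2, 36), (27, 23, 27), (27, 23, 3), (27, 23, 34), (27, 23, 7), (3, 23, 27), (3, 23, 3), (3, 23, 34), (3, 23, 7), (34, 23, 27), (34, 23, 3), (34, 23, 34), (34, 23, 7), (36, 2, 20), (36, 2, 24), (36, 2, 36), (5, 15, 5), (7, 23, 27), (7, 23, 3), (7, 23, 34), (7, 23, 7)}
Selection room < room2: {(20, 2, 24), (20, 2, 36), (24, 2, 36), (27, 23, 34), (3, 23, 27), (3, 23, 34), (3, 23, 7), (7, 23, 27), (7, 23, 34)}
π[room, room2]: project onto (room, room2) → {(20, 24), (20, 36), (24, 36), (27, 34), (3, 27), (3, 34), (3, 7), (7, 27), (7, 34)}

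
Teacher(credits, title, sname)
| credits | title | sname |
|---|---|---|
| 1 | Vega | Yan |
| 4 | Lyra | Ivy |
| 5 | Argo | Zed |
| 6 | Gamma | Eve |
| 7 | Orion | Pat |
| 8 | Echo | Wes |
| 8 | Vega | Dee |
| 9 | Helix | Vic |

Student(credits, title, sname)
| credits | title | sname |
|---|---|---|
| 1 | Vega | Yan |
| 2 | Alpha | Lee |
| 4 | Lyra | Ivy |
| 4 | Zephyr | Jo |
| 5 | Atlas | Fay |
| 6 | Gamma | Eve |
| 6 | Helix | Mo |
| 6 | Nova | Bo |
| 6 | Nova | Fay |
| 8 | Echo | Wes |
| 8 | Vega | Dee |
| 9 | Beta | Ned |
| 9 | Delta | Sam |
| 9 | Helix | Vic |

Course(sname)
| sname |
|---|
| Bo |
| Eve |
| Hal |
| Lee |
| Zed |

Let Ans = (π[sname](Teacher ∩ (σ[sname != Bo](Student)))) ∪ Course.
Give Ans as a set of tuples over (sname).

{Bo, Dee, Eve, Hal, Ivy, Lee, Vic, Wes, Yan, Zed}

Selection sname != Bo: {(1, Vega, Yan), (2, Alpha, Lee), (4, Lyra, Ivy), (4, Zephyr, Jo), (5, Atlas, Fay), (6, Gamma, Eve), (6, Helix, Mo), (6, Nova, Fay), (8, Echo, Wes), (8, Vega, Dee), (9, Beta, Ned), (9, Delta, Sam), (9, Helix, Vic)}
Set intersection of the two operands is {(1, Vega, Yan), (4, Lyra, Ivy), (6, Gamma, Eve), (8, Echo, Wes), (8, Vega, Dee), (9, Helix, Vic)}.
Projecting to sname: {Dee, Eve, Ivy, Vic, Wes, Yan}
Set union of the two operands is {Bo, Dee, Eve, Hal, Ivy, Lee, Vic, Wes, Yan, Zed}.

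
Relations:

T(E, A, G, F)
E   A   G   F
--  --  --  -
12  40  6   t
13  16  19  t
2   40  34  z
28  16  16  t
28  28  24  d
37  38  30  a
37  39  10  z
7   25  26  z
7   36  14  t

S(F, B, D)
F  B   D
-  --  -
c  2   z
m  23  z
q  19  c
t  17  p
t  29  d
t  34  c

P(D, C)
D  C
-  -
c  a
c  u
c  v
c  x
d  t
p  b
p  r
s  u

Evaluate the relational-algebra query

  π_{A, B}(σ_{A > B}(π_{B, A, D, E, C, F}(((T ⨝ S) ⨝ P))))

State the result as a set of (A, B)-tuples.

Natural join on F: {(12, 40, 6, t, 17, p), (12, 40, 6, t, 29, d), (12, 40, 6, t, 34, c), (13, 16, 19, t, 17, p), (13, 16, 19, t, 29, d), (13, 16, 19, t, 34, c), (28, 16, 16, t, 17, p), (28, 16, 16, t, 29, d), (28, 16, 16, t, 34, c), (7, 36, 14, t, 17, p), (7, 36, 14, t, 29, d), (7, 36, 14, t, 34, c)}
Natural join on D: {(12, 40, 6, t, 17, p, b), (12, 40, 6, t, 17, p, r), (12, 40, 6, t, 29, d, t), (12, 40, 6, t, 34, c, a), (12, 40, 6, t, 34, c, u), (12, 40, 6, t, 34, c, v), (12, 40, 6, t, 34, c, x), (13, 16, 19, t, 17, p, b), (13, 16, 19, t, 17, p, r), (13, 16, 19, t, 29, d, t), (13, 16, 19, t, 34, c, a), (13, 16, 19, t, 34, c, u), (13, 16, 19, t, 34, c, v), (13, 16, 19, t, 34, c, x), (28, 16, 16, t, 17, p, b), (28, 16, 16, t, 17, p, r), (28, 16, 16, t, 29, d, t), (28, 16, 16, t, 34, c, a), (28, 16, 16, t, 34, c, u), (28, 16, 16, t, 34, c, v), (28, 16, 16, t, 34, c, x), (7, 36, 14, t, 17, p, b), (7, 36, 14, t, 17, p, r), (7, 36, 14, t, 29, d, t), (7, 36, 14, t, 34, c, a), (7, 36, 14, t, 34, c, u), (7, 36, 14, t, 34, c, v), (7, 36, 14, t, 34, c, x)}
Projecting to B, A, D, E, C, F: {(17, 16, p, 13, b, t), (17, 16, p, 13, r, t), (17, 16, p, 28, b, t), (17, 16, p, 28, r, t), (17, 36, p, 7, b, t), (17, 36, p, 7, r, t), (17, 40, p, 12, b, t), (17, 40, p, 12, r, t), (29, 16, d, 13, t, t), (29, 16, d, 28, t, t), (29, 36, d, 7, t, t), (29, 40, d, 12, t, t), (34, 16, c, 13, a, t), (34, 16, c, 13, u, t), (34, 16, c, 13, v, t), (34, 16, c, 13, x, t), (34, 16, c, 28, a, t), (34, 16, c, 28, u, t), (34, 16, c, 28, v, t), (34, 16, c, 28, x, t), (34, 36, c, 7, a, t), (34, 36, c, 7, u, t), (34, 36, c, 7, v, t), (34, 36, c, 7, x, t), (34, 40, c, 12, a, t), (34, 40, c, 12, u, t), (34, 40, c, 12, v, t), (34, 40, c, 12, x, t)}
Selection A > B: {(17, 36, p, 7, b, t), (17, 36, p, 7, r, t), (17, 40, p, 12, b, t), (17, 40, p, 12, r, t), (29, 36, d, 7, t, t), (29, 40, d, 12, t, t), (34, 36, c, 7, a, t), (34, 36, c, 7, u, t), (34, 36, c, 7, v, t), (34, 36, c, 7, x, t), (34, 40, c, 12, a, t), (34, 40, c, 12, u, t), (34, 40, c, 12, v, t), (34, 40, c, 12, x, t)}
Projecting to A, B (8 duplicate(s) eliminated): {(36, 17), (36, 29), (36, 34), (40, 17), (40, 29), (40, 34)}

{(36, 17), (36, 29), (36, 34), (40, 17), (40, 29), (40, 34)}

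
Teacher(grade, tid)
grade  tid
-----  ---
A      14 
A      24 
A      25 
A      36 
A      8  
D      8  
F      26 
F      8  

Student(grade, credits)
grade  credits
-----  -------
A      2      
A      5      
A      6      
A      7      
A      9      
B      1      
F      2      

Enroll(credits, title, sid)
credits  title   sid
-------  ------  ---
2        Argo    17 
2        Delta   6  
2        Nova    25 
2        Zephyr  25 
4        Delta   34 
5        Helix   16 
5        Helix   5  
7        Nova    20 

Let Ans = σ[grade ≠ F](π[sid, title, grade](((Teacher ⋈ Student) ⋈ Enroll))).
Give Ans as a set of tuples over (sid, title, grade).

{(16, Helix, A), (17, Argo, A), (20, Nova, A), (25, Nova, A), (25, Zephyr, A), (5, Helix, A), (6, Delta, A)}

Joining Teacher and Student on grade yields {(A, 14, 2), (A, 14, 5), (A, 14, 6), (A, 14, 7), (A, 14, 9), (A, 24, 2), (A, 24, 5), (A, 24, 6), (A, 24, 7), (A, 24, 9), (A, 25, 2), (A, 25, 5), (A, 25, 6), (A, 25, 7), (A, 25, 9), (A, 36, 2), (A, 36, 5), (A, 36, 6), (A, 36, 7), (A, 36, 9), (A, 8, 2), (A, 8, 5), (A, 8, 6), (A, 8, 7), (A, 8, 9), (F, 26, 2), (F, 8, 2)}.
Joining (Teacher ⋈ Student) and Enroll on credits yields {(A, 14, 2, Argo, 17), (A, 14, 2, Delta, 6), (A, 14, 2, Nova, 25), (A, 14, 2, Zephyr, 25), (A, 14, 5, Helix, 16), (A, 14, 5, Helix, 5), (A, 14, 7, Nova, 20), (A, 24, 2, Argo, 17), (A, 24, 2, Delta, 6), (A, 24, 2, Nova, 25), (A, 24, 2, Zephyr, 25), (A, 24, 5, Helix, 16), (A, 24, 5, Helix, 5), (A, 24, 7, Nova, 20), (A, 25, 2, Argo, 17), (A, 25, 2, Delta, 6), (A, 25, 2, Nova, 25), (A, 25, 2, Zephyr, 25), (A, 25, 5, Helix, 16), (A, 25, 5, Helix, 5), (A, 25, 7, Nova, 20), (A, 36, 2, Argo, 17), (A, 36, 2, Delta, 6), (A, 36, 2, Nova, 25), (A, 36, 2, Zephyr, 25), (A, 36, 5, Helix, 16), (A, 36, 5, Helix, 5), (A, 36, 7, Nova, 20), (A, 8, 2, Argo, 17), (A, 8, 2, Delta, 6), (A, 8, 2, Nova, 25), (A, 8, 2, Zephyr, 25), (A, 8, 5, Helix, 16), (A, 8, 5, Helix, 5), (A, 8, 7, Nova, 20), (F, 26, 2, Argo, 17), (F, 26, 2, Delta, 6), (F, 26, 2, Nova, 25), (F, 26, 2, Zephyr, 25), (F, 8, 2, Argo, 17), (F, 8, 2, Delta, 6), (F, 8, 2, Nova, 25), (F, 8, 2, Zephyr, 25)}.
Keep only column(s) sid, title, grade (32 duplicate(s) eliminated): {(16, Helix, A), (17, Argo, A), (17, Argo, F), (20, Nova, A), (25, Nova, A), (25, Nova, F), (25, Zephyr, A), (25, Zephyr, F), (5, Helix, A), (6, Delta, A), (6, Delta, F)}
Selection grade ≠ F: {(16, Helix, A), (17, Argo, A), (20, Nova, A), (25, Nova, A), (25, Zephyr, A), (5, Helix, A), (6, Delta, A)}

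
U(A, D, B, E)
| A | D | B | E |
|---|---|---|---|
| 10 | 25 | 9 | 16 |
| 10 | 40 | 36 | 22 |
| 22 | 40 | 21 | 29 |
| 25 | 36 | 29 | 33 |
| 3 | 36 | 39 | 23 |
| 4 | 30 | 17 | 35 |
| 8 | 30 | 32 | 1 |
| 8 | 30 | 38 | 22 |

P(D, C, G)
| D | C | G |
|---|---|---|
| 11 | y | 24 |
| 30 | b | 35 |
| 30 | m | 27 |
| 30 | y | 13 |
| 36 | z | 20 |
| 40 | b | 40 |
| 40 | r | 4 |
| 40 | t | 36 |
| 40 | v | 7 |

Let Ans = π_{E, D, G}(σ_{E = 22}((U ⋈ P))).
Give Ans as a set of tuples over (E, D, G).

U ⋈ P (natural join on D): {(10, 40, 36, 22, b, 40), (10, 40, 36, 22, r, 4), (10, 40, 36, 22, t, 36), (10, 40, 36, 22, v, 7), (22, 40, 21, 29, b, 40), (22, 40, 21, 29, r, 4), (22, 40, 21, 29, t, 36), (22, 40, 21, 29, v, 7), (25, 36, 29, 33, z, 20), (3, 36, 39, 23, z, 20), (4, 30, 17, 35, b, 35), (4, 30, 17, 35, m, 27), (4, 30, 17, 35, y, 13), (8, 30, 32, 1, b, 35), (8, 30, 32, 1, m, 27), (8, 30, 32, 1, y, 13), (8, 30, 38, 22, b, 35), (8, 30, 38, 22, m, 27), (8, 30, 38, 22, y, 13)}
Apply σ_{E = 22}; surviving tuples: {(10, 40, 36, 22, b, 40), (10, 40, 36, 22, r, 4), (10, 40, 36, 22, t, 36), (10, 40, 36, 22, v, 7), (8, 30, 38, 22, b, 35), (8, 30, 38, 22, m, 27), (8, 30, 38, 22, y, 13)}
π_{E, D, G} gives {(22, 30, 13), (22, 30, 27), (22, 30, 35), (22, 40, 36), (22, 40, 4), (22, 40, 40), (22, 40, 7)}.

{(22, 30, 13), (22, 30, 27), (22, 30, 35), (22, 40, 36), (22, 40, 4), (22, 40, 40), (22, 40, 7)}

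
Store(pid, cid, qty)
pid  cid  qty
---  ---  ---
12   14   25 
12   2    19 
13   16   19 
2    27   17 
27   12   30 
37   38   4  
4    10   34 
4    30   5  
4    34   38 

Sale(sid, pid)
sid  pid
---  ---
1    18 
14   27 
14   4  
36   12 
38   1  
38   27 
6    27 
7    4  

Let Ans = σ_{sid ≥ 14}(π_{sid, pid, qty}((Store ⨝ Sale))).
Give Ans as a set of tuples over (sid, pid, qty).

{(14, 27, 30), (14, 4, 34), (14, 4, 38), (14, 4, 5), (36, 12, 19), (36, 12, 25), (38, 27, 30)}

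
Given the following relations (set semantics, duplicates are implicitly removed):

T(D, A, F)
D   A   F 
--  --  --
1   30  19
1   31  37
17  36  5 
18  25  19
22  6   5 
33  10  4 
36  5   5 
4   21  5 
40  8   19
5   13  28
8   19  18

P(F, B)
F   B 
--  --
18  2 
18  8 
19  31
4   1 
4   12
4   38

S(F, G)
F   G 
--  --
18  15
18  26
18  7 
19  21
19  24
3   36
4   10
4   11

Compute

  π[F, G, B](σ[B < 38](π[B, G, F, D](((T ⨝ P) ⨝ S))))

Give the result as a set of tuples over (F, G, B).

{(18, 15, 2), (18, 15, 8), (18, 26, 2), (18, 26, 8), (18, 7, 2), (18, 7, 8), (19, 21, 31), (19, 24, 31), (4, 10, 1), (4, 10, 12), (4, 11, 1), (4, 11, 12)}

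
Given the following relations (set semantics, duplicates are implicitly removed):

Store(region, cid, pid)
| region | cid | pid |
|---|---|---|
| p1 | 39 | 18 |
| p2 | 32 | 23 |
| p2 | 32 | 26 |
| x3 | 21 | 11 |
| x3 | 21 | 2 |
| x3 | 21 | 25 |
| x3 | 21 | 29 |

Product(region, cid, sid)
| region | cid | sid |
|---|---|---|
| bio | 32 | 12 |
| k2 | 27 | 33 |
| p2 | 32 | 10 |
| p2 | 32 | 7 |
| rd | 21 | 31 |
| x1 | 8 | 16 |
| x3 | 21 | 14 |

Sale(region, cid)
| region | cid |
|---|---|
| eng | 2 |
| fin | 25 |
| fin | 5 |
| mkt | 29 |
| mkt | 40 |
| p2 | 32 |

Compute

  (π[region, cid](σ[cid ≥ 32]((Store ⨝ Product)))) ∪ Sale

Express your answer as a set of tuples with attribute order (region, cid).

{(eng, 2), (fin, 25), (fin, 5), (mkt, 29), (mkt, 40), (p2, 32)}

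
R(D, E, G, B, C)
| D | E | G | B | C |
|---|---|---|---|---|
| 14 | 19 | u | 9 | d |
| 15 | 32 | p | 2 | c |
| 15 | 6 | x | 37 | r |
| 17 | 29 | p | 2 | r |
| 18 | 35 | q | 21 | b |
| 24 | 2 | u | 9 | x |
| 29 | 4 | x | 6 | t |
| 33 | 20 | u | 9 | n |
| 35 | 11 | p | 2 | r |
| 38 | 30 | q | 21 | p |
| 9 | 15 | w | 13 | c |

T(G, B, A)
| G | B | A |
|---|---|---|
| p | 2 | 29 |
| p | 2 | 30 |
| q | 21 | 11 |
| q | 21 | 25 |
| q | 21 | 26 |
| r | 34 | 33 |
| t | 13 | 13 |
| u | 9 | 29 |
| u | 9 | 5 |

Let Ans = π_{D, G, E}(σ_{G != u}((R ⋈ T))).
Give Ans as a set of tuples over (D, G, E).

{(15, p, 32), (17, p, 29), (18, q, 35), (35, p, 11), (38, q, 30)}

R ⋈ T (natural join on G, B): {(14, 19, u, 9, d, 29), (14, 19, u, 9, d, 5), (15, 32, p, 2, c, 29), (15, 32, p, 2, c, 30), (17, 29, p, 2, r, 29), (17, 29, p, 2, r, 30), (18, 35, q, 21, b, 11), (18, 35, q, 21, b, 25), (18, 35, q, 21, b, 26), (24, 2, u, 9, x, 29), (24, 2, u, 9, x, 5), (33, 20, u, 9, n, 29), (33, 20, u, 9, n, 5), (35, 11, p, 2, r, 29), (35, 11, p, 2, r, 30), (38, 30, q, 21, p, 11), (38, 30, q, 21, p, 25), (38, 30, q, 21, p, 26)}
Apply σ_{G != u}; surviving tuples: {(15, 32, p, 2, c, 29), (15, 32, p, 2, c, 30), (17, 29, p, 2, r, 29), (17, 29, p, 2, r, 30), (18, 35, q, 21, b, 11), (18, 35, q, 21, b, 25), (18, 35, q, 21, b, 26), (35, 11, p, 2, r, 29), (35, 11, p, 2, r, 30), (38, 30, q, 21, p, 11), (38, 30, q, 21, p, 25), (38, 30, q, 21, p, 26)}
Keep only column(s) D, G, E (7 duplicate(s) eliminated): {(15, p, 32), (17, p, 29), (18, q, 35), (35, p, 11), (38, q, 30)}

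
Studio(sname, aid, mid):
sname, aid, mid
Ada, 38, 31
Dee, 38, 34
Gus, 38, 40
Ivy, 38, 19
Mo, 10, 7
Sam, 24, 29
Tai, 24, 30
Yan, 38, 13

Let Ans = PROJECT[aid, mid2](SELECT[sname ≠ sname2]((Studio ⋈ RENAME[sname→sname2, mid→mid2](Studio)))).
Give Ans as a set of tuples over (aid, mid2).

{(24, 29), (24, 30), (38, 13), (38, 19), (38, 31), (38, 34), (38, 40)}

ρ[sname→sname2, mid→mid2]: schema becomes (sname2, aid, mid2); tuples unchanged.
Joining Studio and RENAME[sname→sname2, mid→mid2](Studio) on aid yields {(Ada, 38, 31, Ada, 31), (Ada, 38, 31, Dee, 34), (Ada, 38, 31, Gus, 40), (Ada, 38, 31, Ivy, 19), (Ada, 38, 31, Yan, 13), (Dee, 38, 34, Ada, 31), (Dee, 38, 34, Dee, 34), (Dee, 38, 34, Gus, 40), (Dee, 38, 34, Ivy, 19), (Dee, 38, 34, Yan, 13), (Gus, 38, 40, Ada, 31), (Gus, 38, 40, Dee, 34), (Gus, 38, 40, Gus, 40), (Gus, 38, 40, Ivy, 19), (Gus, 38, 40, Yan, 13), (Ivy, 38, 19, Ada, 31), (Ivy, 38, 19, Dee, 34), (Ivy, 38, 19, Gus, 40), (Ivy, 38, 19, Ivy, 19), (Ivy, 38, 19, Yan, 13), (Mo, 10, 7, Mo, 7), (Sam, 24, 29, Sam, 29), (Sam, 24, 29, Tai, 30), (Tai, 24, 30, Sam, 29), (Tai, 24, 30, Tai, 30), (Yan, 38, 13, Ada, 31), (Yan, 38, 13, Dee, 34), (Yan, 38, 13, Gus, 40), (Yan, 38, 13, Ivy, 19), (Yan, 38, 13, Yan, 13)}.
Filtering on sname ≠ sname2 leaves {(Ada, 38, 31, Dee, 34), (Ada, 38, 31, Gus, 40), (Ada, 38, 31, Ivy, 19), (Ada, 38, 31, Yan, 13), (Dee, 38, 34, Ada, 31), (Dee, 38, 34, Gus, 40), (Dee, 38, 34, Ivy, 19), (Dee, 38, 34, Yan, 13), (Gus, 38, 40, Ada, 31), (Gus, 38, 40, Dee, 34), (Gus, 38, 40, Ivy, 19), (Gus, 38, 40, Yan, 13), (Ivy, 38, 19, Ada, 31), (Ivy, 38, 19, Dee, 34), (Ivy, 38, 19, Gus, 40), (Ivy, 38, 19, Yan, 13), (Sam, 24, 29, Tai, 30), (Tai, 24, 30, Sam, 29), (Yan, 38, 13, Ada, 31), (Yan, 38, 13, Dee, 34), (Yan, 38, 13, Gus, 40), (Yan, 38, 13, Ivy, 19)}.
π_{aid, mid2} gives {(24, 29), (24, 30), (38, 13), (38, 19), (38, 31), (38, 34), (38, 40)} (15 duplicate(s) eliminated).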